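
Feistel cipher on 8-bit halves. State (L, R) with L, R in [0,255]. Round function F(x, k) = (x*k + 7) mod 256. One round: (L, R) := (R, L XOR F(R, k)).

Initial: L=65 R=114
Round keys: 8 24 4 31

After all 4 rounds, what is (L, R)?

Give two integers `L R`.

Answer: 77 63

Derivation:
Round 1 (k=8): L=114 R=214
Round 2 (k=24): L=214 R=101
Round 3 (k=4): L=101 R=77
Round 4 (k=31): L=77 R=63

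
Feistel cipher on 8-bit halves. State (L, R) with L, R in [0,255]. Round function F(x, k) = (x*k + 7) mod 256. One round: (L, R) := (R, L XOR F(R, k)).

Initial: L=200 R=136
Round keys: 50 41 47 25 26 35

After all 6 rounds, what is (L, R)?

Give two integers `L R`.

Answer: 27 139

Derivation:
Round 1 (k=50): L=136 R=95
Round 2 (k=41): L=95 R=182
Round 3 (k=47): L=182 R=46
Round 4 (k=25): L=46 R=51
Round 5 (k=26): L=51 R=27
Round 6 (k=35): L=27 R=139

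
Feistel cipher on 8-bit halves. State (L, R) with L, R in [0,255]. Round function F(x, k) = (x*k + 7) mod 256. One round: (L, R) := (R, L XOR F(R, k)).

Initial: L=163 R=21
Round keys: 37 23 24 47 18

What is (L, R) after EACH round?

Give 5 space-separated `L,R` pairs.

Answer: 21,179 179,9 9,108 108,210 210,167

Derivation:
Round 1 (k=37): L=21 R=179
Round 2 (k=23): L=179 R=9
Round 3 (k=24): L=9 R=108
Round 4 (k=47): L=108 R=210
Round 5 (k=18): L=210 R=167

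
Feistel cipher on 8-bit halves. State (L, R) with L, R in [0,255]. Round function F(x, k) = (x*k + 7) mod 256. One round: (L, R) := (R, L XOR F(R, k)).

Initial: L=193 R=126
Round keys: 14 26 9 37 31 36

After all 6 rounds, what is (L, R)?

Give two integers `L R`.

Answer: 193 211

Derivation:
Round 1 (k=14): L=126 R=42
Round 2 (k=26): L=42 R=53
Round 3 (k=9): L=53 R=206
Round 4 (k=37): L=206 R=248
Round 5 (k=31): L=248 R=193
Round 6 (k=36): L=193 R=211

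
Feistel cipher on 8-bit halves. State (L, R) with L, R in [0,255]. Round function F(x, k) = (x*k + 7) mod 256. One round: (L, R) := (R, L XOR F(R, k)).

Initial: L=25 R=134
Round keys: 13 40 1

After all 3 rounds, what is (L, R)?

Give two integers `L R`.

Round 1 (k=13): L=134 R=204
Round 2 (k=40): L=204 R=97
Round 3 (k=1): L=97 R=164

Answer: 97 164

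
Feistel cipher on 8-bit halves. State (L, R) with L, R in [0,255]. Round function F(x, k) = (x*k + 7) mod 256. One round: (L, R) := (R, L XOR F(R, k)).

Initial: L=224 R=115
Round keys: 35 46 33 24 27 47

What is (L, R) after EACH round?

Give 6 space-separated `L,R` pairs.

Answer: 115,32 32,180 180,27 27,59 59,91 91,135

Derivation:
Round 1 (k=35): L=115 R=32
Round 2 (k=46): L=32 R=180
Round 3 (k=33): L=180 R=27
Round 4 (k=24): L=27 R=59
Round 5 (k=27): L=59 R=91
Round 6 (k=47): L=91 R=135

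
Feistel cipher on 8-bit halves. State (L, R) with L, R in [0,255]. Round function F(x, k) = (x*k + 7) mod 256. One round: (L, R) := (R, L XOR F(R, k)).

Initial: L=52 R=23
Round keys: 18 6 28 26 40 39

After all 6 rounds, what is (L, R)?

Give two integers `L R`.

Answer: 161 7

Derivation:
Round 1 (k=18): L=23 R=145
Round 2 (k=6): L=145 R=122
Round 3 (k=28): L=122 R=206
Round 4 (k=26): L=206 R=137
Round 5 (k=40): L=137 R=161
Round 6 (k=39): L=161 R=7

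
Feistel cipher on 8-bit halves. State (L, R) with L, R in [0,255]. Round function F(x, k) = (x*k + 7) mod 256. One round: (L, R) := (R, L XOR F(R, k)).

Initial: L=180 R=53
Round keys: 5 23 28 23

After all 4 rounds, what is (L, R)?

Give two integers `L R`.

Answer: 75 50

Derivation:
Round 1 (k=5): L=53 R=164
Round 2 (k=23): L=164 R=246
Round 3 (k=28): L=246 R=75
Round 4 (k=23): L=75 R=50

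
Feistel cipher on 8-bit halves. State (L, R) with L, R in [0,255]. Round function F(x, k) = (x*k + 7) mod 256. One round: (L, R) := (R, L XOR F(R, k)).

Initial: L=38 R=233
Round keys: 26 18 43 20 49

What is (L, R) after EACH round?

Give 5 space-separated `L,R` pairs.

Round 1 (k=26): L=233 R=151
Round 2 (k=18): L=151 R=76
Round 3 (k=43): L=76 R=92
Round 4 (k=20): L=92 R=123
Round 5 (k=49): L=123 R=206

Answer: 233,151 151,76 76,92 92,123 123,206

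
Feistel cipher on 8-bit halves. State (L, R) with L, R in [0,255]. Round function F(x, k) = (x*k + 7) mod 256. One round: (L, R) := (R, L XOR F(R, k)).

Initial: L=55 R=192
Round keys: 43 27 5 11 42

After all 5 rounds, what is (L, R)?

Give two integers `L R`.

Answer: 98 17

Derivation:
Round 1 (k=43): L=192 R=112
Round 2 (k=27): L=112 R=23
Round 3 (k=5): L=23 R=10
Round 4 (k=11): L=10 R=98
Round 5 (k=42): L=98 R=17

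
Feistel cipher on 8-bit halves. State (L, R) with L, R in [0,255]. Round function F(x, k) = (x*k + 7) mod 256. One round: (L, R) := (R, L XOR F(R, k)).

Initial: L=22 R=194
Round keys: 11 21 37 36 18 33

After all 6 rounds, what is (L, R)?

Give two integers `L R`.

Round 1 (k=11): L=194 R=75
Round 2 (k=21): L=75 R=236
Round 3 (k=37): L=236 R=104
Round 4 (k=36): L=104 R=75
Round 5 (k=18): L=75 R=37
Round 6 (k=33): L=37 R=135

Answer: 37 135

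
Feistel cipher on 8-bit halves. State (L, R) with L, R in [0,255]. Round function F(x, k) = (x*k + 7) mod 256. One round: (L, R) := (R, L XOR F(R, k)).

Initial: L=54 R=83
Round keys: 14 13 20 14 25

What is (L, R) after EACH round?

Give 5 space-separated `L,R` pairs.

Answer: 83,167 167,209 209,252 252,30 30,9

Derivation:
Round 1 (k=14): L=83 R=167
Round 2 (k=13): L=167 R=209
Round 3 (k=20): L=209 R=252
Round 4 (k=14): L=252 R=30
Round 5 (k=25): L=30 R=9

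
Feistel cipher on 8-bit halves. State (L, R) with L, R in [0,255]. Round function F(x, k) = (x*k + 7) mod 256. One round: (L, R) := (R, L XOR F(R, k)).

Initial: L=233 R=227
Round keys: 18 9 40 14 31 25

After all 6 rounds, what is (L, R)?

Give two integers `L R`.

Answer: 141 5

Derivation:
Round 1 (k=18): L=227 R=20
Round 2 (k=9): L=20 R=88
Round 3 (k=40): L=88 R=211
Round 4 (k=14): L=211 R=201
Round 5 (k=31): L=201 R=141
Round 6 (k=25): L=141 R=5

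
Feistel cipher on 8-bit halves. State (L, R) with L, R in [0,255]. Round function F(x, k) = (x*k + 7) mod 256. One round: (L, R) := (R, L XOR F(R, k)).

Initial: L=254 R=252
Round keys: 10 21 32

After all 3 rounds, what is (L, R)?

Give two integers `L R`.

Answer: 64 38

Derivation:
Round 1 (k=10): L=252 R=33
Round 2 (k=21): L=33 R=64
Round 3 (k=32): L=64 R=38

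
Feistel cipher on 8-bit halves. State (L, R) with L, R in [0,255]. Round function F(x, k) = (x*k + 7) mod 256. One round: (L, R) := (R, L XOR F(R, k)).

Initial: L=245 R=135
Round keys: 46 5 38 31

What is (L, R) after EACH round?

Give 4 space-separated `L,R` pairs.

Round 1 (k=46): L=135 R=188
Round 2 (k=5): L=188 R=52
Round 3 (k=38): L=52 R=3
Round 4 (k=31): L=3 R=80

Answer: 135,188 188,52 52,3 3,80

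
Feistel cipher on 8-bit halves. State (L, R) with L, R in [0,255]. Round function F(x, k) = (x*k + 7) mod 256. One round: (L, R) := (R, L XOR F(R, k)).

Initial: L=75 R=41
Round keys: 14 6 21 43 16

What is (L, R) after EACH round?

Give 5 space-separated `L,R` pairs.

Answer: 41,14 14,114 114,111 111,222 222,136

Derivation:
Round 1 (k=14): L=41 R=14
Round 2 (k=6): L=14 R=114
Round 3 (k=21): L=114 R=111
Round 4 (k=43): L=111 R=222
Round 5 (k=16): L=222 R=136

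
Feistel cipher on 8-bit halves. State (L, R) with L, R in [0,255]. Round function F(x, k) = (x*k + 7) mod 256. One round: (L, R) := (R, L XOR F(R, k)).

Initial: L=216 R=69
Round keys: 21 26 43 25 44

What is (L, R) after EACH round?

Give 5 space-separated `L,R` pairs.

Answer: 69,104 104,210 210,37 37,118 118,106

Derivation:
Round 1 (k=21): L=69 R=104
Round 2 (k=26): L=104 R=210
Round 3 (k=43): L=210 R=37
Round 4 (k=25): L=37 R=118
Round 5 (k=44): L=118 R=106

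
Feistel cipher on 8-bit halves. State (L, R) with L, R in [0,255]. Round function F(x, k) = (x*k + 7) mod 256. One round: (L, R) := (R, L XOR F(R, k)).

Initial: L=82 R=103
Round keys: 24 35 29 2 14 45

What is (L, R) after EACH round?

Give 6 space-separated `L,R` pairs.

Answer: 103,253 253,249 249,193 193,112 112,230 230,5

Derivation:
Round 1 (k=24): L=103 R=253
Round 2 (k=35): L=253 R=249
Round 3 (k=29): L=249 R=193
Round 4 (k=2): L=193 R=112
Round 5 (k=14): L=112 R=230
Round 6 (k=45): L=230 R=5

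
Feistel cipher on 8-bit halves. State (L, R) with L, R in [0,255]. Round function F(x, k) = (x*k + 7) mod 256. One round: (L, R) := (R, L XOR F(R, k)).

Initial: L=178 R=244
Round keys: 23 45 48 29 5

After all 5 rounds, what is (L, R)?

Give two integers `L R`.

Round 1 (k=23): L=244 R=65
Round 2 (k=45): L=65 R=128
Round 3 (k=48): L=128 R=70
Round 4 (k=29): L=70 R=117
Round 5 (k=5): L=117 R=22

Answer: 117 22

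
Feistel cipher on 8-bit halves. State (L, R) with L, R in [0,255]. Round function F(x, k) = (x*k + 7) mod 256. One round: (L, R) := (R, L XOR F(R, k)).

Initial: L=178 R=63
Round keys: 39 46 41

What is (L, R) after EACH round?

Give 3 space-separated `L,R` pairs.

Answer: 63,18 18,124 124,241

Derivation:
Round 1 (k=39): L=63 R=18
Round 2 (k=46): L=18 R=124
Round 3 (k=41): L=124 R=241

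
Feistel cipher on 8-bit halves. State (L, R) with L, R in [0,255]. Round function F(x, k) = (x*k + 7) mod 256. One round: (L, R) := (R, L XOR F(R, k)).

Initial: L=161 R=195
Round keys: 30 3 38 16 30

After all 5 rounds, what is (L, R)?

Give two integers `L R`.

Round 1 (k=30): L=195 R=64
Round 2 (k=3): L=64 R=4
Round 3 (k=38): L=4 R=223
Round 4 (k=16): L=223 R=243
Round 5 (k=30): L=243 R=94

Answer: 243 94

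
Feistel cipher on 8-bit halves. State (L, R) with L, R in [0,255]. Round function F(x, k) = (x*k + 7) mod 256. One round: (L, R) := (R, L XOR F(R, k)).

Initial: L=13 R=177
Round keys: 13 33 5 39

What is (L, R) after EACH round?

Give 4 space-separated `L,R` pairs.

Round 1 (k=13): L=177 R=9
Round 2 (k=33): L=9 R=129
Round 3 (k=5): L=129 R=133
Round 4 (k=39): L=133 R=203

Answer: 177,9 9,129 129,133 133,203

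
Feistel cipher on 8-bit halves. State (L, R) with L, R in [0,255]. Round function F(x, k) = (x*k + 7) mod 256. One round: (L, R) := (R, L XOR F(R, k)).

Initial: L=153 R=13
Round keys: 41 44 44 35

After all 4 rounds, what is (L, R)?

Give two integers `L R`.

Answer: 106 107

Derivation:
Round 1 (k=41): L=13 R=133
Round 2 (k=44): L=133 R=238
Round 3 (k=44): L=238 R=106
Round 4 (k=35): L=106 R=107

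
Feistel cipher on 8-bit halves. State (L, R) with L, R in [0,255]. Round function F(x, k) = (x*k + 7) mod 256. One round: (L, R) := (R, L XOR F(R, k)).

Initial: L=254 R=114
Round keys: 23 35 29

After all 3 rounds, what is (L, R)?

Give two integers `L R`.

Answer: 234 50

Derivation:
Round 1 (k=23): L=114 R=187
Round 2 (k=35): L=187 R=234
Round 3 (k=29): L=234 R=50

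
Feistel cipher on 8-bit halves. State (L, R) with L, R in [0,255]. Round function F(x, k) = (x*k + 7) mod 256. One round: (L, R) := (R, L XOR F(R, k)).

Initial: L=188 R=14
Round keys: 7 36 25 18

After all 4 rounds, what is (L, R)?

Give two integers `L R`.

Round 1 (k=7): L=14 R=213
Round 2 (k=36): L=213 R=245
Round 3 (k=25): L=245 R=33
Round 4 (k=18): L=33 R=172

Answer: 33 172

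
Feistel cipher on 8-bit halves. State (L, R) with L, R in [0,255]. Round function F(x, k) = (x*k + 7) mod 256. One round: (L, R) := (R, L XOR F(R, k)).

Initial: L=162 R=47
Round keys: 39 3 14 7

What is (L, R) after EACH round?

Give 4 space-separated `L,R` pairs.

Answer: 47,146 146,146 146,145 145,108

Derivation:
Round 1 (k=39): L=47 R=146
Round 2 (k=3): L=146 R=146
Round 3 (k=14): L=146 R=145
Round 4 (k=7): L=145 R=108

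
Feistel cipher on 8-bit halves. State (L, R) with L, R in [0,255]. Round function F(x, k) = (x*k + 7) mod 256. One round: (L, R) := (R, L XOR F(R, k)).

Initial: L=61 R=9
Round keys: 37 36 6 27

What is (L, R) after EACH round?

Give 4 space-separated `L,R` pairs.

Round 1 (k=37): L=9 R=105
Round 2 (k=36): L=105 R=194
Round 3 (k=6): L=194 R=250
Round 4 (k=27): L=250 R=167

Answer: 9,105 105,194 194,250 250,167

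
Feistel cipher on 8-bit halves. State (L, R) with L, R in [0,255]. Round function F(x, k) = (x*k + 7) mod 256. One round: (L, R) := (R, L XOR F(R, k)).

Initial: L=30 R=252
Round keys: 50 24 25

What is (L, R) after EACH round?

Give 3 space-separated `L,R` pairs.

Answer: 252,33 33,227 227,19

Derivation:
Round 1 (k=50): L=252 R=33
Round 2 (k=24): L=33 R=227
Round 3 (k=25): L=227 R=19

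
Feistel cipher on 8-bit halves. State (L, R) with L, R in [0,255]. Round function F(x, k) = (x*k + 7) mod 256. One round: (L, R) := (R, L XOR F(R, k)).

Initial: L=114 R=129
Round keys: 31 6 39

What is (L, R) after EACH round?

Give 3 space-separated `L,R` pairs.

Answer: 129,212 212,126 126,237

Derivation:
Round 1 (k=31): L=129 R=212
Round 2 (k=6): L=212 R=126
Round 3 (k=39): L=126 R=237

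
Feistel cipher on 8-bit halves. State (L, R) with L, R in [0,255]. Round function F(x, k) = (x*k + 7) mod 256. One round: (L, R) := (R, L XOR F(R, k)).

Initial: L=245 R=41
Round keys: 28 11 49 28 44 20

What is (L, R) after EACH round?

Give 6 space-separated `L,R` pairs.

Answer: 41,118 118,48 48,65 65,19 19,10 10,220

Derivation:
Round 1 (k=28): L=41 R=118
Round 2 (k=11): L=118 R=48
Round 3 (k=49): L=48 R=65
Round 4 (k=28): L=65 R=19
Round 5 (k=44): L=19 R=10
Round 6 (k=20): L=10 R=220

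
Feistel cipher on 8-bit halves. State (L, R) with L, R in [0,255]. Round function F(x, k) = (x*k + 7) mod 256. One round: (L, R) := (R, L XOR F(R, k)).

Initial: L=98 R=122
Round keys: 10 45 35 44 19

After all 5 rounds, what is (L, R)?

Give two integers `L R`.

Answer: 129 42

Derivation:
Round 1 (k=10): L=122 R=169
Round 2 (k=45): L=169 R=198
Round 3 (k=35): L=198 R=176
Round 4 (k=44): L=176 R=129
Round 5 (k=19): L=129 R=42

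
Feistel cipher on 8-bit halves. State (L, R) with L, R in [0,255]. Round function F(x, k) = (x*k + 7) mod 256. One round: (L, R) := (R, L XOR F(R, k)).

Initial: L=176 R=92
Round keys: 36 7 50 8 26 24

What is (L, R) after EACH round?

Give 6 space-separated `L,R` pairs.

Answer: 92,71 71,164 164,72 72,227 227,93 93,92

Derivation:
Round 1 (k=36): L=92 R=71
Round 2 (k=7): L=71 R=164
Round 3 (k=50): L=164 R=72
Round 4 (k=8): L=72 R=227
Round 5 (k=26): L=227 R=93
Round 6 (k=24): L=93 R=92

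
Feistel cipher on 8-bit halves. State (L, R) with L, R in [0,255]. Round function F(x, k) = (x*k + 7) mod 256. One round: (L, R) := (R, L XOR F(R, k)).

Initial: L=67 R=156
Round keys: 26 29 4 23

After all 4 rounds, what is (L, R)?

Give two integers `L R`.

Answer: 95 191

Derivation:
Round 1 (k=26): L=156 R=156
Round 2 (k=29): L=156 R=47
Round 3 (k=4): L=47 R=95
Round 4 (k=23): L=95 R=191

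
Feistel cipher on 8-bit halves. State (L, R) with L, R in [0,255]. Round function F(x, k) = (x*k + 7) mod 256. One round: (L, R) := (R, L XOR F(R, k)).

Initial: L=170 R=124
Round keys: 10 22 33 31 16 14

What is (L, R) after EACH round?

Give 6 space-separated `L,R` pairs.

Round 1 (k=10): L=124 R=117
Round 2 (k=22): L=117 R=105
Round 3 (k=33): L=105 R=229
Round 4 (k=31): L=229 R=171
Round 5 (k=16): L=171 R=82
Round 6 (k=14): L=82 R=40

Answer: 124,117 117,105 105,229 229,171 171,82 82,40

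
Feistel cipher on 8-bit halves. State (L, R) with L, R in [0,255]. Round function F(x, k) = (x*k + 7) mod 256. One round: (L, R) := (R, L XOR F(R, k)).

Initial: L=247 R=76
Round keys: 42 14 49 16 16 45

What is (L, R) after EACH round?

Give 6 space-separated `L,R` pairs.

Round 1 (k=42): L=76 R=136
Round 2 (k=14): L=136 R=59
Round 3 (k=49): L=59 R=218
Round 4 (k=16): L=218 R=156
Round 5 (k=16): L=156 R=29
Round 6 (k=45): L=29 R=188

Answer: 76,136 136,59 59,218 218,156 156,29 29,188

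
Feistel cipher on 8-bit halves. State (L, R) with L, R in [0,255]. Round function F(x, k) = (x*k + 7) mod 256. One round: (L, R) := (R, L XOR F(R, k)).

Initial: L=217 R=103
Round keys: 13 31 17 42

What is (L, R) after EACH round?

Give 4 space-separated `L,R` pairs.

Answer: 103,155 155,171 171,249 249,74

Derivation:
Round 1 (k=13): L=103 R=155
Round 2 (k=31): L=155 R=171
Round 3 (k=17): L=171 R=249
Round 4 (k=42): L=249 R=74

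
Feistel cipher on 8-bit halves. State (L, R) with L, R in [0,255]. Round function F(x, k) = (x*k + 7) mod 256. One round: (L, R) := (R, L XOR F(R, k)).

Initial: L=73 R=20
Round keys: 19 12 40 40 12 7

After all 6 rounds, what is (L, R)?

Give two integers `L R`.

Round 1 (k=19): L=20 R=202
Round 2 (k=12): L=202 R=107
Round 3 (k=40): L=107 R=117
Round 4 (k=40): L=117 R=36
Round 5 (k=12): L=36 R=194
Round 6 (k=7): L=194 R=113

Answer: 194 113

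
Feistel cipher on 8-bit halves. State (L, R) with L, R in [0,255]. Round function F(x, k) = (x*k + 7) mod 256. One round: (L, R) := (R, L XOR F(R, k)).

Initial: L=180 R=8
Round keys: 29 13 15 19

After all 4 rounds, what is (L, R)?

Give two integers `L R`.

Answer: 98 227

Derivation:
Round 1 (k=29): L=8 R=91
Round 2 (k=13): L=91 R=174
Round 3 (k=15): L=174 R=98
Round 4 (k=19): L=98 R=227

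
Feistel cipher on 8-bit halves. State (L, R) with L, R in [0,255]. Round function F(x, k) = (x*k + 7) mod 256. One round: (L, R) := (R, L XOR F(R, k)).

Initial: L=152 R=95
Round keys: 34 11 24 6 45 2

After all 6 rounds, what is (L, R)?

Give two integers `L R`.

Answer: 139 183

Derivation:
Round 1 (k=34): L=95 R=61
Round 2 (k=11): L=61 R=249
Round 3 (k=24): L=249 R=98
Round 4 (k=6): L=98 R=170
Round 5 (k=45): L=170 R=139
Round 6 (k=2): L=139 R=183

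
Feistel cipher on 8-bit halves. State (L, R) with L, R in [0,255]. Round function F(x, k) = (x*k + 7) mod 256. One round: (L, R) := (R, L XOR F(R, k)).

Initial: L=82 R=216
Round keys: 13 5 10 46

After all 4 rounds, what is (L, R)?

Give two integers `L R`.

Round 1 (k=13): L=216 R=173
Round 2 (k=5): L=173 R=176
Round 3 (k=10): L=176 R=74
Round 4 (k=46): L=74 R=227

Answer: 74 227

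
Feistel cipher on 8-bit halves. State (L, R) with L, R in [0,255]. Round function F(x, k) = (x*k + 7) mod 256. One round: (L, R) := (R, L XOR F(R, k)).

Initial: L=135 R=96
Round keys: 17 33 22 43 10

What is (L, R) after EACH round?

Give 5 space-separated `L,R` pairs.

Answer: 96,224 224,135 135,65 65,117 117,216

Derivation:
Round 1 (k=17): L=96 R=224
Round 2 (k=33): L=224 R=135
Round 3 (k=22): L=135 R=65
Round 4 (k=43): L=65 R=117
Round 5 (k=10): L=117 R=216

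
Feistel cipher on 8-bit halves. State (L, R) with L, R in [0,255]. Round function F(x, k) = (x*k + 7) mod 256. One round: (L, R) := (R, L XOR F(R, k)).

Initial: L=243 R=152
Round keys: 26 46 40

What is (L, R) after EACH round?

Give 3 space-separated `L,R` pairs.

Round 1 (k=26): L=152 R=132
Round 2 (k=46): L=132 R=39
Round 3 (k=40): L=39 R=155

Answer: 152,132 132,39 39,155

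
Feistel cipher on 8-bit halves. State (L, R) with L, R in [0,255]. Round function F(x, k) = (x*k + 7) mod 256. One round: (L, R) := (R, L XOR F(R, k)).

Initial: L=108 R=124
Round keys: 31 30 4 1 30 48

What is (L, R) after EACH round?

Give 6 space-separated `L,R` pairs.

Round 1 (k=31): L=124 R=103
Round 2 (k=30): L=103 R=101
Round 3 (k=4): L=101 R=252
Round 4 (k=1): L=252 R=102
Round 5 (k=30): L=102 R=7
Round 6 (k=48): L=7 R=49

Answer: 124,103 103,101 101,252 252,102 102,7 7,49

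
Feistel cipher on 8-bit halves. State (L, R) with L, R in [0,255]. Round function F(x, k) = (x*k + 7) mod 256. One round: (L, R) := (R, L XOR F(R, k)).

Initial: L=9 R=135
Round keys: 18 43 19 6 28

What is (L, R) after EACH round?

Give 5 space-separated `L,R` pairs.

Round 1 (k=18): L=135 R=140
Round 2 (k=43): L=140 R=12
Round 3 (k=19): L=12 R=103
Round 4 (k=6): L=103 R=125
Round 5 (k=28): L=125 R=212

Answer: 135,140 140,12 12,103 103,125 125,212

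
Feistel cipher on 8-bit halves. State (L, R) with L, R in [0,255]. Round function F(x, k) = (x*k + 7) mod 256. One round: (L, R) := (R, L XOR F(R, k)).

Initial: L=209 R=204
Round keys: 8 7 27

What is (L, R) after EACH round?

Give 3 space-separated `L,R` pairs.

Answer: 204,182 182,205 205,16

Derivation:
Round 1 (k=8): L=204 R=182
Round 2 (k=7): L=182 R=205
Round 3 (k=27): L=205 R=16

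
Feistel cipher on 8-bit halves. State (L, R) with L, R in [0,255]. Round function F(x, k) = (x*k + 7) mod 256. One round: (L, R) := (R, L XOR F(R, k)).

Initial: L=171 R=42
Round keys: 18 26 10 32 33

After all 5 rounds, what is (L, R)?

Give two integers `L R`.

Answer: 42 168

Derivation:
Round 1 (k=18): L=42 R=80
Round 2 (k=26): L=80 R=13
Round 3 (k=10): L=13 R=217
Round 4 (k=32): L=217 R=42
Round 5 (k=33): L=42 R=168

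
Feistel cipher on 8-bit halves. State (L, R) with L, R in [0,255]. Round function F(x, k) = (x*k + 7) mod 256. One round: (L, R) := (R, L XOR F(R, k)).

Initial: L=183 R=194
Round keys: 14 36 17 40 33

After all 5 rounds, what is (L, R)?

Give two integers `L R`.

Round 1 (k=14): L=194 R=20
Round 2 (k=36): L=20 R=21
Round 3 (k=17): L=21 R=120
Round 4 (k=40): L=120 R=210
Round 5 (k=33): L=210 R=97

Answer: 210 97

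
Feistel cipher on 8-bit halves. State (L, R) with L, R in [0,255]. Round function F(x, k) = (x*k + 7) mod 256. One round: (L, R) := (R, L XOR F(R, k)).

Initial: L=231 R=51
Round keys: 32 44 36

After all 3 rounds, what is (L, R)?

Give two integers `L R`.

Answer: 52 215

Derivation:
Round 1 (k=32): L=51 R=128
Round 2 (k=44): L=128 R=52
Round 3 (k=36): L=52 R=215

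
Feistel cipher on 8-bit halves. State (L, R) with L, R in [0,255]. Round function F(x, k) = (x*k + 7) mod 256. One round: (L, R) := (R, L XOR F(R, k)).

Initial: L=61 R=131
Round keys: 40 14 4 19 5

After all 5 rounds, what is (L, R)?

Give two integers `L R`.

Answer: 134 96

Derivation:
Round 1 (k=40): L=131 R=66
Round 2 (k=14): L=66 R=32
Round 3 (k=4): L=32 R=197
Round 4 (k=19): L=197 R=134
Round 5 (k=5): L=134 R=96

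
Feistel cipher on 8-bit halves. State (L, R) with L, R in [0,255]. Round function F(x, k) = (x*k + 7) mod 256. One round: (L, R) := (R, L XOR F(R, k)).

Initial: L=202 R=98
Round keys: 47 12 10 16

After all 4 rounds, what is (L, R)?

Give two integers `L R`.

Answer: 78 62

Derivation:
Round 1 (k=47): L=98 R=207
Round 2 (k=12): L=207 R=217
Round 3 (k=10): L=217 R=78
Round 4 (k=16): L=78 R=62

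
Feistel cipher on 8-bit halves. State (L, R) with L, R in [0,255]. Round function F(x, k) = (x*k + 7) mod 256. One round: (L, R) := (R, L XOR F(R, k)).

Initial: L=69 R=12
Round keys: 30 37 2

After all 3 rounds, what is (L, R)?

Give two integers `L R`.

Answer: 21 27

Derivation:
Round 1 (k=30): L=12 R=42
Round 2 (k=37): L=42 R=21
Round 3 (k=2): L=21 R=27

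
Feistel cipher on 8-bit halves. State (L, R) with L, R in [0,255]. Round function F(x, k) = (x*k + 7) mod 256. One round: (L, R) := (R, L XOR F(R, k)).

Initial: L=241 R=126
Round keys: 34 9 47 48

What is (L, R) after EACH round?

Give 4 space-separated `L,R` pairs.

Round 1 (k=34): L=126 R=50
Round 2 (k=9): L=50 R=183
Round 3 (k=47): L=183 R=146
Round 4 (k=48): L=146 R=208

Answer: 126,50 50,183 183,146 146,208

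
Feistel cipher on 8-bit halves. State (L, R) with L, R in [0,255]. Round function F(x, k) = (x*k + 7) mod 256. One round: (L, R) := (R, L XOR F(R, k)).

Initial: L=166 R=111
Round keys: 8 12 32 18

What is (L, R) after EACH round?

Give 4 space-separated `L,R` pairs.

Answer: 111,217 217,92 92,94 94,255

Derivation:
Round 1 (k=8): L=111 R=217
Round 2 (k=12): L=217 R=92
Round 3 (k=32): L=92 R=94
Round 4 (k=18): L=94 R=255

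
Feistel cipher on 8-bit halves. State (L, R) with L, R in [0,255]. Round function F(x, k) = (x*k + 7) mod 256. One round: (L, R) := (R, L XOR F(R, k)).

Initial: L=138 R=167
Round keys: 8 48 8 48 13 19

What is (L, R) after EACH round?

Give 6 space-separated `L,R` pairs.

Answer: 167,181 181,80 80,50 50,55 55,224 224,144

Derivation:
Round 1 (k=8): L=167 R=181
Round 2 (k=48): L=181 R=80
Round 3 (k=8): L=80 R=50
Round 4 (k=48): L=50 R=55
Round 5 (k=13): L=55 R=224
Round 6 (k=19): L=224 R=144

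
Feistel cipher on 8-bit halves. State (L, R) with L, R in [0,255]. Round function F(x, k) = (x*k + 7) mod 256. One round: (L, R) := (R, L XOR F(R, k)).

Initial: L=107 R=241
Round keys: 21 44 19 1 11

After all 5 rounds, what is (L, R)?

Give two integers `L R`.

Answer: 99 106

Derivation:
Round 1 (k=21): L=241 R=167
Round 2 (k=44): L=167 R=74
Round 3 (k=19): L=74 R=34
Round 4 (k=1): L=34 R=99
Round 5 (k=11): L=99 R=106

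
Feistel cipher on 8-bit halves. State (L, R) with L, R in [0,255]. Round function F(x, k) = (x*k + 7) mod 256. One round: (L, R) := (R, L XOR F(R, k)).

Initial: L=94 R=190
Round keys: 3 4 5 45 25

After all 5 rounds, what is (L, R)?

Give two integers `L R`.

Round 1 (k=3): L=190 R=31
Round 2 (k=4): L=31 R=61
Round 3 (k=5): L=61 R=39
Round 4 (k=45): L=39 R=223
Round 5 (k=25): L=223 R=233

Answer: 223 233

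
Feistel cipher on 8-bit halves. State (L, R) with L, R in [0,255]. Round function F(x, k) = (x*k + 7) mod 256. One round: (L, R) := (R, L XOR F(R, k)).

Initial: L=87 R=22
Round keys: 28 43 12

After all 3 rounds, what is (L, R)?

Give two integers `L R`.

Answer: 121 139

Derivation:
Round 1 (k=28): L=22 R=56
Round 2 (k=43): L=56 R=121
Round 3 (k=12): L=121 R=139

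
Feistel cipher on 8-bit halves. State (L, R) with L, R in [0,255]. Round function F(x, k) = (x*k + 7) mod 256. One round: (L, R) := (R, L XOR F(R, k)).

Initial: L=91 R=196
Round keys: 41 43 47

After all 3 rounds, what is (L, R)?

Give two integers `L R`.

Round 1 (k=41): L=196 R=48
Round 2 (k=43): L=48 R=211
Round 3 (k=47): L=211 R=244

Answer: 211 244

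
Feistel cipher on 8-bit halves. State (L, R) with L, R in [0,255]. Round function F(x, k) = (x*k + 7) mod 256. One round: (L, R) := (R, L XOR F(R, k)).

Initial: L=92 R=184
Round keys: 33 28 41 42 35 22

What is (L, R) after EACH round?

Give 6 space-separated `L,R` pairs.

Round 1 (k=33): L=184 R=227
Round 2 (k=28): L=227 R=99
Round 3 (k=41): L=99 R=1
Round 4 (k=42): L=1 R=82
Round 5 (k=35): L=82 R=60
Round 6 (k=22): L=60 R=125

Answer: 184,227 227,99 99,1 1,82 82,60 60,125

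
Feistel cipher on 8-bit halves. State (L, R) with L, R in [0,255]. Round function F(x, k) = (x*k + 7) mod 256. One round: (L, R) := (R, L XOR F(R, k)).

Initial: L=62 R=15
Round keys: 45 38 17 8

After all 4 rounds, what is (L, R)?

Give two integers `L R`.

Round 1 (k=45): L=15 R=148
Round 2 (k=38): L=148 R=240
Round 3 (k=17): L=240 R=99
Round 4 (k=8): L=99 R=239

Answer: 99 239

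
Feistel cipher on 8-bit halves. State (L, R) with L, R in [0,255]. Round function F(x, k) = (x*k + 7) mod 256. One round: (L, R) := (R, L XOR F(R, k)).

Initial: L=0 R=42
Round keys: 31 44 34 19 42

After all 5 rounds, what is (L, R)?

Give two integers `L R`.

Answer: 90 175

Derivation:
Round 1 (k=31): L=42 R=29
Round 2 (k=44): L=29 R=41
Round 3 (k=34): L=41 R=100
Round 4 (k=19): L=100 R=90
Round 5 (k=42): L=90 R=175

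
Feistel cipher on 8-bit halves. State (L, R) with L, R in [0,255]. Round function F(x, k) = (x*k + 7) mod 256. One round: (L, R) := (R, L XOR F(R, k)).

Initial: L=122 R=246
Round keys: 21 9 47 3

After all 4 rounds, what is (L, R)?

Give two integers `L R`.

Answer: 0 63

Derivation:
Round 1 (k=21): L=246 R=79
Round 2 (k=9): L=79 R=56
Round 3 (k=47): L=56 R=0
Round 4 (k=3): L=0 R=63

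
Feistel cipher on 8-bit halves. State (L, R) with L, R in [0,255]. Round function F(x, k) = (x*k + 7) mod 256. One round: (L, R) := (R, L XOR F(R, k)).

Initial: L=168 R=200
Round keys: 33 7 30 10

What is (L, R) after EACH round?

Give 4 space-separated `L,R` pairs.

Answer: 200,103 103,16 16,128 128,23

Derivation:
Round 1 (k=33): L=200 R=103
Round 2 (k=7): L=103 R=16
Round 3 (k=30): L=16 R=128
Round 4 (k=10): L=128 R=23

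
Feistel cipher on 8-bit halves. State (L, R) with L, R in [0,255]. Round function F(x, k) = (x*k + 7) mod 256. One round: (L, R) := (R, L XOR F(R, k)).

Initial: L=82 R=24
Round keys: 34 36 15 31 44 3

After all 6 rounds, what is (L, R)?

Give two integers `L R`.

Answer: 210 232

Derivation:
Round 1 (k=34): L=24 R=101
Round 2 (k=36): L=101 R=35
Round 3 (k=15): L=35 R=113
Round 4 (k=31): L=113 R=149
Round 5 (k=44): L=149 R=210
Round 6 (k=3): L=210 R=232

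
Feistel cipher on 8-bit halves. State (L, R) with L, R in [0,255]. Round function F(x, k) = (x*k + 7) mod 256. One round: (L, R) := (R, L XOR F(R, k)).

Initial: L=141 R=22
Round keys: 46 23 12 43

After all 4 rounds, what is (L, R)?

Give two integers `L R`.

Answer: 237 97

Derivation:
Round 1 (k=46): L=22 R=118
Round 2 (k=23): L=118 R=183
Round 3 (k=12): L=183 R=237
Round 4 (k=43): L=237 R=97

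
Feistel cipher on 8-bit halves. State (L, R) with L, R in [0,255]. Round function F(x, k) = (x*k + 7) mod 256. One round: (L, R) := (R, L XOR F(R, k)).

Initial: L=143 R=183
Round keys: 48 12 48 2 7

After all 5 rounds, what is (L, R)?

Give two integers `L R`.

Round 1 (k=48): L=183 R=216
Round 2 (k=12): L=216 R=144
Round 3 (k=48): L=144 R=223
Round 4 (k=2): L=223 R=85
Round 5 (k=7): L=85 R=133

Answer: 85 133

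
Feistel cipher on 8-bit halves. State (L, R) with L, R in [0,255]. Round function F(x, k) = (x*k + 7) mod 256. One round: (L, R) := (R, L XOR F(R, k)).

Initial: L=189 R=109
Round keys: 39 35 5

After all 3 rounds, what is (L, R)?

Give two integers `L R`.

Answer: 41 203

Derivation:
Round 1 (k=39): L=109 R=31
Round 2 (k=35): L=31 R=41
Round 3 (k=5): L=41 R=203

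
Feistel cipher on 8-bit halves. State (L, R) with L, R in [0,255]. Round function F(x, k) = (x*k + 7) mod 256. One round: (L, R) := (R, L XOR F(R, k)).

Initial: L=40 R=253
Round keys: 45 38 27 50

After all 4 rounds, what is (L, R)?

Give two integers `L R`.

Answer: 189 251

Derivation:
Round 1 (k=45): L=253 R=168
Round 2 (k=38): L=168 R=10
Round 3 (k=27): L=10 R=189
Round 4 (k=50): L=189 R=251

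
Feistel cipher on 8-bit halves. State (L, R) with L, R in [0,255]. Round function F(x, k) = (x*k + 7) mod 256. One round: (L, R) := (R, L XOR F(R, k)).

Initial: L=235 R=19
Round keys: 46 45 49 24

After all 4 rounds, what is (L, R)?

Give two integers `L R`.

Answer: 107 5

Derivation:
Round 1 (k=46): L=19 R=154
Round 2 (k=45): L=154 R=10
Round 3 (k=49): L=10 R=107
Round 4 (k=24): L=107 R=5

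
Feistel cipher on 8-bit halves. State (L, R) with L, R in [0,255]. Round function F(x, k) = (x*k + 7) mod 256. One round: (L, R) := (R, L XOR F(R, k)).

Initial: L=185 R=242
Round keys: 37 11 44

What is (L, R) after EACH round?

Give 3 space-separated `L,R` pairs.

Round 1 (k=37): L=242 R=184
Round 2 (k=11): L=184 R=29
Round 3 (k=44): L=29 R=187

Answer: 242,184 184,29 29,187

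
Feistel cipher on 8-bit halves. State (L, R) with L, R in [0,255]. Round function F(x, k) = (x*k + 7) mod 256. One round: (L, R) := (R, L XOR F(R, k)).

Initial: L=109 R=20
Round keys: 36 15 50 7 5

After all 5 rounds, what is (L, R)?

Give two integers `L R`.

Answer: 117 67

Derivation:
Round 1 (k=36): L=20 R=186
Round 2 (k=15): L=186 R=249
Round 3 (k=50): L=249 R=19
Round 4 (k=7): L=19 R=117
Round 5 (k=5): L=117 R=67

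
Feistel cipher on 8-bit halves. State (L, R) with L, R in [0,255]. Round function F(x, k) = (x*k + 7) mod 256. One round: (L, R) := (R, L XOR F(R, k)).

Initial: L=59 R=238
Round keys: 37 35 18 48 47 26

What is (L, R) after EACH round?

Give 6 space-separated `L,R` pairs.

Answer: 238,86 86,39 39,147 147,176 176,196 196,95

Derivation:
Round 1 (k=37): L=238 R=86
Round 2 (k=35): L=86 R=39
Round 3 (k=18): L=39 R=147
Round 4 (k=48): L=147 R=176
Round 5 (k=47): L=176 R=196
Round 6 (k=26): L=196 R=95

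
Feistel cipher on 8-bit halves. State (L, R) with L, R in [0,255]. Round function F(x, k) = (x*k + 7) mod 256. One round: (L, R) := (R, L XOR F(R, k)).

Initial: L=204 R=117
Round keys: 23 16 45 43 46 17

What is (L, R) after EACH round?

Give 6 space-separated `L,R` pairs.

Round 1 (k=23): L=117 R=70
Round 2 (k=16): L=70 R=18
Round 3 (k=45): L=18 R=119
Round 4 (k=43): L=119 R=22
Round 5 (k=46): L=22 R=140
Round 6 (k=17): L=140 R=69

Answer: 117,70 70,18 18,119 119,22 22,140 140,69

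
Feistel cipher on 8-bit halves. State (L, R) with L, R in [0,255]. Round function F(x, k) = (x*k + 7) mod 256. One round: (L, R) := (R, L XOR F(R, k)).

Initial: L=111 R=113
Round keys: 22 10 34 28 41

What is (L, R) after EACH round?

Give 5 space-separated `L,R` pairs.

Round 1 (k=22): L=113 R=210
Round 2 (k=10): L=210 R=74
Round 3 (k=34): L=74 R=9
Round 4 (k=28): L=9 R=73
Round 5 (k=41): L=73 R=177

Answer: 113,210 210,74 74,9 9,73 73,177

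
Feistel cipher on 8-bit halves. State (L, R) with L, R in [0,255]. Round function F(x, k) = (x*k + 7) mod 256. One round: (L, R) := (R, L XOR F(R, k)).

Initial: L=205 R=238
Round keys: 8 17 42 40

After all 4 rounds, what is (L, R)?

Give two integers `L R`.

Answer: 199 144

Derivation:
Round 1 (k=8): L=238 R=186
Round 2 (k=17): L=186 R=143
Round 3 (k=42): L=143 R=199
Round 4 (k=40): L=199 R=144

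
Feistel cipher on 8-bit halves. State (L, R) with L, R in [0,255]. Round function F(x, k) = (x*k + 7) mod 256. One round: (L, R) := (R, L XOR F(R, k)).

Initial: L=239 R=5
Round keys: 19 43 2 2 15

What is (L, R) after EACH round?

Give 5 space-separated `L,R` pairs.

Answer: 5,137 137,15 15,172 172,80 80,27

Derivation:
Round 1 (k=19): L=5 R=137
Round 2 (k=43): L=137 R=15
Round 3 (k=2): L=15 R=172
Round 4 (k=2): L=172 R=80
Round 5 (k=15): L=80 R=27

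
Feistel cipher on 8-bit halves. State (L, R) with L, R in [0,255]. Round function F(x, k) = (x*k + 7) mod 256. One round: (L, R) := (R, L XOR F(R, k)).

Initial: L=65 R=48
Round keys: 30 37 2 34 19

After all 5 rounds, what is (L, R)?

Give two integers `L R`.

Round 1 (k=30): L=48 R=230
Round 2 (k=37): L=230 R=117
Round 3 (k=2): L=117 R=23
Round 4 (k=34): L=23 R=96
Round 5 (k=19): L=96 R=48

Answer: 96 48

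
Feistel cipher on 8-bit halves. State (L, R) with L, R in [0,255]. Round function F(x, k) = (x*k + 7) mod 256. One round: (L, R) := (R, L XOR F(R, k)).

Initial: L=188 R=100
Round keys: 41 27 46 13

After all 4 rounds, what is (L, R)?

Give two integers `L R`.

Answer: 16 231

Derivation:
Round 1 (k=41): L=100 R=183
Round 2 (k=27): L=183 R=48
Round 3 (k=46): L=48 R=16
Round 4 (k=13): L=16 R=231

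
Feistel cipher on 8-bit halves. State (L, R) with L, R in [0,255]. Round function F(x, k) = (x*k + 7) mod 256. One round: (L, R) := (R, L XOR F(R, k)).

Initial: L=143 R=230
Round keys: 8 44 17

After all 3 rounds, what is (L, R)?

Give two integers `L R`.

Answer: 65 224

Derivation:
Round 1 (k=8): L=230 R=184
Round 2 (k=44): L=184 R=65
Round 3 (k=17): L=65 R=224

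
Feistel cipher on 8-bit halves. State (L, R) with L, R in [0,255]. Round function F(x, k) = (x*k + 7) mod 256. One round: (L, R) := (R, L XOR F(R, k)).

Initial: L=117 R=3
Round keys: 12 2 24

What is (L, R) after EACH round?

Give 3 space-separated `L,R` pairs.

Round 1 (k=12): L=3 R=94
Round 2 (k=2): L=94 R=192
Round 3 (k=24): L=192 R=89

Answer: 3,94 94,192 192,89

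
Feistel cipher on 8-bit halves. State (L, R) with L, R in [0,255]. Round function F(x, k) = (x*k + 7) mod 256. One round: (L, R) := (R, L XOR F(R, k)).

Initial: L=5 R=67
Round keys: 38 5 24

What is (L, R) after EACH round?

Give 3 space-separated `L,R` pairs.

Round 1 (k=38): L=67 R=252
Round 2 (k=5): L=252 R=176
Round 3 (k=24): L=176 R=123

Answer: 67,252 252,176 176,123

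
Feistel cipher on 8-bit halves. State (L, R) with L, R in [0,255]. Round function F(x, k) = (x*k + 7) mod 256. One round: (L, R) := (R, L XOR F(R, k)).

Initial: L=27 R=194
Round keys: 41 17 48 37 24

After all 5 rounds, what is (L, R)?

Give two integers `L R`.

Round 1 (k=41): L=194 R=2
Round 2 (k=17): L=2 R=235
Round 3 (k=48): L=235 R=21
Round 4 (k=37): L=21 R=251
Round 5 (k=24): L=251 R=154

Answer: 251 154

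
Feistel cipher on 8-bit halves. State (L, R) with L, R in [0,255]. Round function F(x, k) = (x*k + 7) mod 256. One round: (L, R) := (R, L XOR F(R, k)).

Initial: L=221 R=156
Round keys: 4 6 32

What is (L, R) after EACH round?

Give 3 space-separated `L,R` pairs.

Answer: 156,170 170,159 159,77

Derivation:
Round 1 (k=4): L=156 R=170
Round 2 (k=6): L=170 R=159
Round 3 (k=32): L=159 R=77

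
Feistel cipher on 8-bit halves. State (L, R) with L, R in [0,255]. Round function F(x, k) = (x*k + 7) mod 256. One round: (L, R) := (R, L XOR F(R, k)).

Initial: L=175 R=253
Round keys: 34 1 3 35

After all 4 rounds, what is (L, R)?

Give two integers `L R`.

Round 1 (k=34): L=253 R=14
Round 2 (k=1): L=14 R=232
Round 3 (k=3): L=232 R=177
Round 4 (k=35): L=177 R=210

Answer: 177 210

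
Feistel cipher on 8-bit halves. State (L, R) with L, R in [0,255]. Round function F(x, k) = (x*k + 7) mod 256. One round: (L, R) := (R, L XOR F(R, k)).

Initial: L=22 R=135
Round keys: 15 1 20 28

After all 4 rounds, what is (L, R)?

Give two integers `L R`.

Round 1 (k=15): L=135 R=230
Round 2 (k=1): L=230 R=106
Round 3 (k=20): L=106 R=169
Round 4 (k=28): L=169 R=233

Answer: 169 233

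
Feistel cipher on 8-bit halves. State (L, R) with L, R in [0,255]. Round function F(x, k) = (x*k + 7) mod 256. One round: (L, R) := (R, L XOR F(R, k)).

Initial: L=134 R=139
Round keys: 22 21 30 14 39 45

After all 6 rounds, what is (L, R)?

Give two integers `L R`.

Answer: 231 72

Derivation:
Round 1 (k=22): L=139 R=127
Round 2 (k=21): L=127 R=249
Round 3 (k=30): L=249 R=74
Round 4 (k=14): L=74 R=234
Round 5 (k=39): L=234 R=231
Round 6 (k=45): L=231 R=72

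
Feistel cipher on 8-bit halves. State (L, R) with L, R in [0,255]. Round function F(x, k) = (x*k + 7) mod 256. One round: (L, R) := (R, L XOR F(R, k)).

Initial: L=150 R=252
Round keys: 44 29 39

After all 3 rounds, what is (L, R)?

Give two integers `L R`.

Round 1 (k=44): L=252 R=193
Round 2 (k=29): L=193 R=24
Round 3 (k=39): L=24 R=110

Answer: 24 110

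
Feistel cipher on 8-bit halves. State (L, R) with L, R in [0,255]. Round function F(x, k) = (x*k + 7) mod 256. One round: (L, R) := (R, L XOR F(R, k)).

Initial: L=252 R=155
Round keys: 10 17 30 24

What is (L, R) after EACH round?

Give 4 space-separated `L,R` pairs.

Answer: 155,233 233,27 27,216 216,92

Derivation:
Round 1 (k=10): L=155 R=233
Round 2 (k=17): L=233 R=27
Round 3 (k=30): L=27 R=216
Round 4 (k=24): L=216 R=92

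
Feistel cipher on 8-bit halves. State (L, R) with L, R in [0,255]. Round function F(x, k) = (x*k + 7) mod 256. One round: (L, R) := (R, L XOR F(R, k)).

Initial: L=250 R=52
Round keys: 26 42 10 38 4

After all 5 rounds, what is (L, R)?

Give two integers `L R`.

Answer: 98 179

Derivation:
Round 1 (k=26): L=52 R=181
Round 2 (k=42): L=181 R=141
Round 3 (k=10): L=141 R=60
Round 4 (k=38): L=60 R=98
Round 5 (k=4): L=98 R=179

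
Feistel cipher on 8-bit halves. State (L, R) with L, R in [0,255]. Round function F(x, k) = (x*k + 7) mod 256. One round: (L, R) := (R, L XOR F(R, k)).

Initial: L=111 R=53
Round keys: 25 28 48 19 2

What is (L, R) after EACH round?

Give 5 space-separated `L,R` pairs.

Answer: 53,91 91,206 206,252 252,117 117,13

Derivation:
Round 1 (k=25): L=53 R=91
Round 2 (k=28): L=91 R=206
Round 3 (k=48): L=206 R=252
Round 4 (k=19): L=252 R=117
Round 5 (k=2): L=117 R=13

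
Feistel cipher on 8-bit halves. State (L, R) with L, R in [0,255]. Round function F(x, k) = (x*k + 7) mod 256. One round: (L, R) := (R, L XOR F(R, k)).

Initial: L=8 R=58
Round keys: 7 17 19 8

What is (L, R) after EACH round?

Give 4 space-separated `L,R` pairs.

Round 1 (k=7): L=58 R=149
Round 2 (k=17): L=149 R=214
Round 3 (k=19): L=214 R=124
Round 4 (k=8): L=124 R=49

Answer: 58,149 149,214 214,124 124,49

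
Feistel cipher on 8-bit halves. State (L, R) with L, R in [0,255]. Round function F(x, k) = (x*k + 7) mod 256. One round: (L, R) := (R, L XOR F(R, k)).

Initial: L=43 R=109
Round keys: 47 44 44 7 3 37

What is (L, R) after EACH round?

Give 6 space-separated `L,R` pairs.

Round 1 (k=47): L=109 R=33
Round 2 (k=44): L=33 R=222
Round 3 (k=44): L=222 R=14
Round 4 (k=7): L=14 R=183
Round 5 (k=3): L=183 R=34
Round 6 (k=37): L=34 R=70

Answer: 109,33 33,222 222,14 14,183 183,34 34,70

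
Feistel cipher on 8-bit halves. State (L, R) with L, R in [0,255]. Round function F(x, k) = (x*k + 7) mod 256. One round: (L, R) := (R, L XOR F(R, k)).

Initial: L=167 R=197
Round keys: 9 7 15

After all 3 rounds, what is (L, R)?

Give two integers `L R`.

Round 1 (k=9): L=197 R=83
Round 2 (k=7): L=83 R=137
Round 3 (k=15): L=137 R=93

Answer: 137 93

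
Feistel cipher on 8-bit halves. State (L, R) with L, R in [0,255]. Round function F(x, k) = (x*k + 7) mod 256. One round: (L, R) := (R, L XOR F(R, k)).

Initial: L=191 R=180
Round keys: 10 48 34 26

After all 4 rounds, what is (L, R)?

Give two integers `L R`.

Round 1 (k=10): L=180 R=176
Round 2 (k=48): L=176 R=179
Round 3 (k=34): L=179 R=125
Round 4 (k=26): L=125 R=10

Answer: 125 10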